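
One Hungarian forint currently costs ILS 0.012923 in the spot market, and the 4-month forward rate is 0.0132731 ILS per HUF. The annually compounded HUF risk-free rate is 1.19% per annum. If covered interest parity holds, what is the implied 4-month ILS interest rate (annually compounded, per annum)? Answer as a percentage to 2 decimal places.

T = 4/12 years.
By CIP, F/S equals the ILS-to-HUF growth ratio: 0.0132731/0.012923 = 1.0270912.
HUF growth factor: (1 + 0.0119)^(4/12) = 1.003951.
So the ILS growth factor = 1.0311492.
Annualise: 1.0311492^(12/4) − 1 = 0.096389 = 9.64%.

9.64%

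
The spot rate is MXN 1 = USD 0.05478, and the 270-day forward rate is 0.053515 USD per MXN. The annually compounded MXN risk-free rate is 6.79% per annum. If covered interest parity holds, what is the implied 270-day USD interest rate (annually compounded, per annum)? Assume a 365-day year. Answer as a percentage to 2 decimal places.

T = 270/365 years.
CIP gives F = S · g_USD/g_MXN, so g_USD/g_MXN = 0.053515/0.05478 = 0.9769076.
The MXN side grows by (1 + 0.0679)^(270/365) = 1.0497958.
So the USD growth factor = 1.0255535.
Annualise: 1.0255535^(365/270) − 1 = 0.034699 = 3.47%.

3.47%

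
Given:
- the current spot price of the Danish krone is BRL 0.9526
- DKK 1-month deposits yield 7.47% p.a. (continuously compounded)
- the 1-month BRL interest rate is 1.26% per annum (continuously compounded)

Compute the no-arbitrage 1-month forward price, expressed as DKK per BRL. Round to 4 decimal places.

T = 1/12 years.
BRL growth factor: e^(0.0126×1/12) = 1.0010506.
DKK accumulates by e^(0.0747×1/12) = 1.0062444.
CIP: F = S · (grow BRL)/(grow DKK) = 0.9526 × 1.0010506/1.0062444 = 0.9476831 BRL per DKK.
Invert for DKK per BRL: 1 / 0.9476831 = 1.0552.

1.0552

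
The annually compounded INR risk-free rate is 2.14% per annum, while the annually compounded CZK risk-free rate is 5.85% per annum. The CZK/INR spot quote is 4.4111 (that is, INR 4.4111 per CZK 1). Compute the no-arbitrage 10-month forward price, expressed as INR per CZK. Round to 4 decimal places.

T = 10/12 years.
INR accumulates by (1 + 0.0214)^(10/12) = 1.0178018.
CZK growth factor: (1 + 0.0585)^(10/12) = 1.0485176.
So F = 4.4111 × 1.0178018 / 1.0485176 = 4.281879 (INR/CZK).

4.2819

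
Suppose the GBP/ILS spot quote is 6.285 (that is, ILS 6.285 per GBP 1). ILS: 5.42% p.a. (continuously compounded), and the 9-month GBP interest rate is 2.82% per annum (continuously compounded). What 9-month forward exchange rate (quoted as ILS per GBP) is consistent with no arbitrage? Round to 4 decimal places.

T = 9/12 years.
ILS accumulates by e^(0.0542×9/12) = 1.0414875.
GBP growth factor: e^(0.0282×9/12) = 1.0213752.
Forward (ILS per GBP) = 6.285 × 1.0414875 / 1.0213752 = 6.408760.

6.4088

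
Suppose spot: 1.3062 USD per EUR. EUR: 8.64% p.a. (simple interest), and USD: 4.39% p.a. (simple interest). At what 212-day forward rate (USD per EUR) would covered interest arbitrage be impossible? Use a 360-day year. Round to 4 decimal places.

T = 212/360 years.
USD accumulates by 1 + 0.0439×212/360 = 1.0258522.
EUR accumulates by 1 + 0.0864×212/360 = 1.050880.
CIP: F = S · (grow USD)/(grow EUR) = 1.3062 × 1.0258522/1.050880 = 1.275091 USD per EUR.

1.2751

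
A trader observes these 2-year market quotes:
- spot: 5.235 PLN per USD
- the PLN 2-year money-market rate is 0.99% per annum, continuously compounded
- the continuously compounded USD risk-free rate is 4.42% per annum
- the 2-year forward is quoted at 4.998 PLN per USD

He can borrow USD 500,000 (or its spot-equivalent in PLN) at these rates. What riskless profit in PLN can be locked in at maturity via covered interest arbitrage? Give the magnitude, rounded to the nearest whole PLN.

T = 2 years.
Keep in USD, deliver into the forward: 500,000·1.092425005·4.998 = PLN 2,729,970.09.
Swap to PLN now, deposit: 500,000·5.235·1.01999732 = PLN 2,669,842.99.
The quoted forward overvalues USD, so borrow PLN, buy USD at spot, deposit the USD at 4.42%, and sell the proceeds forward at 4.998.
The gap between the two covered legs is PLN 60,127.

PLN 60,127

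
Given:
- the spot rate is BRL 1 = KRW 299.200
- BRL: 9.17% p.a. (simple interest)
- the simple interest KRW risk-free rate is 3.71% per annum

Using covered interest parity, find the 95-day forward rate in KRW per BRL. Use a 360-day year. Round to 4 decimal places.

294.9909

T = 95/360 years.
KRW accumulates by 1 + 0.0371×95/360 = 1.009790278.
Growth of 1 BRL over T: 1 + 0.0917×95/360 = 1.024198611.
So F = 299.2 × 1.009790278 / 1.024198611 = 294.990882 (KRW/BRL).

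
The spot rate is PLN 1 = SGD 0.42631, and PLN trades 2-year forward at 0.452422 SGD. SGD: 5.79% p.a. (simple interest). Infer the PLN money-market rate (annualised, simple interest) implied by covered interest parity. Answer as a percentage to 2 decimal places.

T = 2 years.
By CIP, F/S equals the SGD-to-PLN growth ratio: 0.452422/0.42631 = 1.0612512.
SGD growth factor: 1 + 0.0579×2 = 1.115800.
So the PLN growth factor = 1.0514005.
r = (1.0514005 − 1)/2 = 0.025700 → 2.57%.

2.57%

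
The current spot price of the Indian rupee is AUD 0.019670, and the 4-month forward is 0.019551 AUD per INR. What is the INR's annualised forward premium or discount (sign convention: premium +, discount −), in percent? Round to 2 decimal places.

T = 4/12 years.
Period premium: (0.019551 − 0.01967)/0.01967 = -0.0060498.
Per annum: -0.0060498 / (4/12) = -0.018149 = -1.81%.

-1.81%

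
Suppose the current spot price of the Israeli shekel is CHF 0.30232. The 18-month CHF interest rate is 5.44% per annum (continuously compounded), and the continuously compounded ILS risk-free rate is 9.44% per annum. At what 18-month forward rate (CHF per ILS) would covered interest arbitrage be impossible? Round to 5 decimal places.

0.28471

T = 18/12 years.
Growth of 1 CHF over T: e^(0.0544×18/12) = 1.0850217.
Growth of 1 ILS over T: e^(0.0944×18/12) = 1.1521157.
Forward (CHF per ILS) = 0.30232 × 1.0850217 / 1.1521157 = 0.2847143.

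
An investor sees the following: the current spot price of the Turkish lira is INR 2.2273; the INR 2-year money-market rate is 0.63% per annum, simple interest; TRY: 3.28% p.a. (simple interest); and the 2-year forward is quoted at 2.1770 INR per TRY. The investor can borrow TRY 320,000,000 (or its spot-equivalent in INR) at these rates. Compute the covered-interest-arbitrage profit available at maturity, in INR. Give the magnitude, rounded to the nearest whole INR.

T = 2 years.
Route A — deposit TRY, sell forward: 320,000,000 × 1.065600 × 2.1770 = INR 742,339,584.00.
Route B — convert at spot, deposit INR: 320,000,000 × 2.2273 × 1.012600 = INR 721,716,473.60.
The quoted forward overvalues TRY, so borrow INR, buy TRY at spot, deposit the TRY at 3.28%, and sell the proceeds forward at 2.1770.
The gap between the two covered legs is INR 20,623,110.

INR 20,623,110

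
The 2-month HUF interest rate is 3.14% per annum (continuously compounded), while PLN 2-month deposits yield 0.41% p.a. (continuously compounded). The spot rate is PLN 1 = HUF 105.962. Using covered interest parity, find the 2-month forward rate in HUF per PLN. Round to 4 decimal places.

106.4452

T = 2/12 years.
Growth of 1 HUF over T: e^(0.0314×2/12) = 1.005247051.
PLN growth factor: e^(0.0041×2/12) = 1.000683567.
So F = 105.962 × 1.005247051 / 1.000683567 = 106.445226 (HUF/PLN).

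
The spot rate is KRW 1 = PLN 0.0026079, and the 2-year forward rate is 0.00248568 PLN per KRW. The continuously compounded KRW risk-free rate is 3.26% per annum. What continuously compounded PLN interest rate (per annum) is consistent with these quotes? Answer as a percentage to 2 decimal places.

T = 2 years.
By CIP, F/S equals the PLN-to-KRW growth ratio: 0.00248568/0.0026079 = 0.9531347.
KRW growth factor: e^(0.0326×2) = 1.0673725.
Hence g_PLN = 1.0173498.
Take logs: ln 1.0173498 / 2 = 0.008601, so 0.86%.

0.86%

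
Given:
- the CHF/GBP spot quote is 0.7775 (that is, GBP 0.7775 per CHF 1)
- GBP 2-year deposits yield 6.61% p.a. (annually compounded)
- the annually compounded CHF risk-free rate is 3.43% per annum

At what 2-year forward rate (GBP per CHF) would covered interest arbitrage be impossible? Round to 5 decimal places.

T = 2 years.
Growth of 1 GBP over T: (1 + 0.0661)^2 = 1.1365692.
CHF accumulates by (1 + 0.0343)^2 = 1.0697765.
Forward (GBP per CHF) = 0.7775 × 1.1365692 / 1.0697765 = 0.8260441.

0.82604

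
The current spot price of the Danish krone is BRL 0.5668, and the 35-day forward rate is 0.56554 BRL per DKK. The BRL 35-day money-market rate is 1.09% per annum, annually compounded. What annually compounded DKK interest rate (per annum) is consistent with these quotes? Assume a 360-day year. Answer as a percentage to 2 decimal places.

T = 35/360 years.
F/S = 0.56554/0.5668 = 0.9977770 = (growth of BRL) / (growth of DKK).
The BRL side grows by (1 + 0.0109)^(35/360) = 1.0010545.
So the DKK growth factor = 1.0032848.
Annualise: 1.0032848^(360/35) − 1 = 0.034306 = 3.43%.

3.43%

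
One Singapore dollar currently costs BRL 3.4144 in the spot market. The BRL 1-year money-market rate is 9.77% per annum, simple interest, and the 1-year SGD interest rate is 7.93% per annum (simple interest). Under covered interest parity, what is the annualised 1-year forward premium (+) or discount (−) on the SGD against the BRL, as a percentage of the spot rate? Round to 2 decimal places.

T = 1 year.
F = S · g_BRL/g_SGD = 3.4144 × 1.097700/1.079300 = 3.4726090.
Annualised premium = (F − S)/S × (1/T) = (3.4726090 − 3.4144)/3.4144 ÷ 1 = 1.70%.

+1.70%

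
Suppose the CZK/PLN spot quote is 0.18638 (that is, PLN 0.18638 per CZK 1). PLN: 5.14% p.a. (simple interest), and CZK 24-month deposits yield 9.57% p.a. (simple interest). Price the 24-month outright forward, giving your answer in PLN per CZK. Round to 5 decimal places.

0.17252

T = 2 years.
PLN growth factor: 1 + 0.0514×2 = 1.102800.
CZK accumulates by 1 + 0.0957×2 = 1.191400.
Forward (PLN per CZK) = 0.18638 × 1.102800 / 1.191400 = 0.1725196.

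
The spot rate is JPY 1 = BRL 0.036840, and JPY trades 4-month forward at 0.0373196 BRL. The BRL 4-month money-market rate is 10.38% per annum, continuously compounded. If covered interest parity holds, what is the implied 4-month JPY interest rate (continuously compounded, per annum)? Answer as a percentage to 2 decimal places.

6.50%

T = 4/12 years.
CIP gives F = S · g_BRL/g_JPY, so g_BRL/g_JPY = 0.0373196/0.03684 = 1.0130185.
BRL growth factor: e^(0.1038×4/12) = 1.0352055.
That pins the JPY growth at 1.0219019.
Take logs: ln 1.0219019 / (4/12) = 0.064996, so 6.50%.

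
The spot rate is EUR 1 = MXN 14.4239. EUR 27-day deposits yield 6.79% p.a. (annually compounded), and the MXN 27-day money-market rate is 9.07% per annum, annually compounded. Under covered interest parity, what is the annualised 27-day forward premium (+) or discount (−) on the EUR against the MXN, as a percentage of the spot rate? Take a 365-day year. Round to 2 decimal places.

+2.11%

T = 27/365 years.
CIP forward (MXN per EUR) = 14.4239 × 1.0064429/1.0048714 = 14.4464573.
(F − S)/S ÷ T = (14.4464573 − 14.4239)/14.4239/(27/365) = 0.021141 → 2.11%.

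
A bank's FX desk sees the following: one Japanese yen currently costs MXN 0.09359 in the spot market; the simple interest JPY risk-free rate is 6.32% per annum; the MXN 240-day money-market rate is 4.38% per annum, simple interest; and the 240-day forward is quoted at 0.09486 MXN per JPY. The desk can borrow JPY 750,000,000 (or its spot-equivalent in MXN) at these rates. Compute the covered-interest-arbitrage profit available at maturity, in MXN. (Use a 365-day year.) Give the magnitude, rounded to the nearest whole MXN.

T = 240/365 years.
Invest the JPY and cover forward: 750,000,000 × 1.0415561644 × 0.09486 = MXN 74,101,513.32.
Convert at spot and invest in MXN: 750,000,000 × 0.09359 × 1.028800 = MXN 72,214,044.00.
The quoted forward overvalues JPY, so borrow MXN, buy JPY at spot, deposit the JPY at 6.32%, and sell the proceeds forward at 0.09486.
Arbitrage profit = |74,101,513.32 − 72,214,044.00| = MXN 1,887,469.

MXN 1,887,469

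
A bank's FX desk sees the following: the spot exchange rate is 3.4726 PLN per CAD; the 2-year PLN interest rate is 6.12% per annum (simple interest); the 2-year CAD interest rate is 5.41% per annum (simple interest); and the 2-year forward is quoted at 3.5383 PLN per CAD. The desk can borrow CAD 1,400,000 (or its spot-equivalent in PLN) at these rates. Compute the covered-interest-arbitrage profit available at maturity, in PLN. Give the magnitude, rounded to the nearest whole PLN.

PLN 32,897

T = 2 years.
Route A — deposit CAD, sell forward: 1,400,000 × 1.108200 × 3.5383 = PLN 5,489,601.68.
Route B — convert at spot, deposit PLN: 1,400,000 × 3.4726 × 1.122400 = PLN 5,456,704.74.
The quoted forward overvalues CAD, so borrow PLN, buy CAD at spot, deposit the CAD at 5.41%, and sell the proceeds forward at 3.5383.
Profit = 5,489,601.68 − 5,456,704.74 = PLN 32,897.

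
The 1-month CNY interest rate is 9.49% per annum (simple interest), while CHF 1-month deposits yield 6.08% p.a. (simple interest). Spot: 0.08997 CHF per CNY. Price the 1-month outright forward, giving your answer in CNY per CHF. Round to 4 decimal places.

T = 1/12 years.
CHF growth factor: 1 + 0.0608×1/12 = 1.00506667.
CNY growth factor: 1 + 0.0949×1/12 = 1.00790833.
Forward (CHF per CNY) = 0.08997 × 1.00506667 / 1.00790833 = 0.089716342.
Quoted the other way: 1/0.089716342 = 11.1462 CNY per CHF.

11.1462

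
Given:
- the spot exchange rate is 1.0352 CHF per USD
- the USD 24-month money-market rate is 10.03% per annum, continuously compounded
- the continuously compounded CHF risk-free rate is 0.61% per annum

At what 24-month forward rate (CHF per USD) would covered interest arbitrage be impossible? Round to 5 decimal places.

T = 2 years.
CHF growth factor: e^(0.0061×2) = 1.0122747.
USD accumulates by e^(0.1003×2) = 1.2221358.
CIP: F = S · (grow CHF)/(grow USD) = 1.0352 × 1.0122747/1.2221358 = 0.8574389 CHF per USD.

0.85744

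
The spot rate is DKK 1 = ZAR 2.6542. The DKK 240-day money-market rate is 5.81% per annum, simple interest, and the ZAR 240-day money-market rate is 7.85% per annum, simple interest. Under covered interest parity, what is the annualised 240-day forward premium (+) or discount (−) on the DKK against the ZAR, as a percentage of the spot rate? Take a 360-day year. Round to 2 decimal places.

T = 240/360 years.
No-arbitrage forward: 2.6542 × 1.0523333 / 1.0387333 = 2.6889511 ZAR/DKK.
(F − S)/S ÷ T = (2.6889511 − 2.6542)/2.6542/(240/360) = 0.019639 → 1.96%.

+1.96%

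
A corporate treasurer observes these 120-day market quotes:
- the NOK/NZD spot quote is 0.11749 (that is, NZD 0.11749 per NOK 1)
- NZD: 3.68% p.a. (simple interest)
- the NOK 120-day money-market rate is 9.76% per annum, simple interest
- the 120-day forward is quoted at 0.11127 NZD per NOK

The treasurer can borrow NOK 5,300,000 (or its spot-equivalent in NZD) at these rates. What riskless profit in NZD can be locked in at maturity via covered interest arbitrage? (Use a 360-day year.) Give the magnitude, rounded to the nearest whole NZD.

T = 120/360 years.
Route A — deposit NOK, sell forward: 5,300,000 × 1.03253333 × 0.11127 = NZD 608,916.91.
Route B — convert at spot, deposit NZD: 5,300,000 × 0.11749 × 1.01226667 = NZD 630,335.42.
The quoted forward undervalues NOK, so borrow NOK, convert to NZD at spot, deposit the NZD at 3.68%, and buy NOK forward at 0.11127 to cover the loan.
Arbitrage profit = |608,916.91 − 630,335.42| = NZD 21,419.

NZD 21,419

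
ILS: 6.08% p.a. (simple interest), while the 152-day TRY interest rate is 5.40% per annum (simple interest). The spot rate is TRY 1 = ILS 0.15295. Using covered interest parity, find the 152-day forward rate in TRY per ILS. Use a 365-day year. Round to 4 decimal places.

6.5200

T = 152/365 years.
Growth of 1 ILS over T: 1 + 0.0608×152/365 = 1.0253195.
Growth of 1 TRY over T: 1 + 0.0540×152/365 = 1.0224877.
So F = 0.15295 × 1.0253195 / 1.0224877 = 0.1533736 (ILS/TRY).
Quoted the other way: 1/0.1533736 = 6.5200 TRY per ILS.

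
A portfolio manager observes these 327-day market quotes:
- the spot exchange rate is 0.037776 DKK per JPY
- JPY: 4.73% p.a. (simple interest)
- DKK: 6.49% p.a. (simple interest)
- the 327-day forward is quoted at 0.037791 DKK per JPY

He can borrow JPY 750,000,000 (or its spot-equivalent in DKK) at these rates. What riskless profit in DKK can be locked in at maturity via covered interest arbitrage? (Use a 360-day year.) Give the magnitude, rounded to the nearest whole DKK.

DKK 441,201

T = 327/360 years.
Keep in JPY, deliver into the forward: 750,000,000·1.0429641667·0.037791 = DKK 29,560,994.12.
Swap to DKK now, deposit: 750,000,000·0.037776·1.0589508333 = DKK 30,002,195.01.
The quoted forward undervalues JPY, so borrow JPY, convert to DKK at spot, deposit the DKK at 6.49%, and buy JPY forward at 0.037791 to cover the loan.
Arbitrage profit = |29,560,994.12 − 30,002,195.01| = DKK 441,201.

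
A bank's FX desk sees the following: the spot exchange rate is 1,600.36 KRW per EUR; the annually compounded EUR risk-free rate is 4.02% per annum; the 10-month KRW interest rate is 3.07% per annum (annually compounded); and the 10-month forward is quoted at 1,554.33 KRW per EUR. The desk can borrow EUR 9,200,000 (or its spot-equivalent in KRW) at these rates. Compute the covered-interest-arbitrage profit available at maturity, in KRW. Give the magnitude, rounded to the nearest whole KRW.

KRW 321,730,802

T = 10/12 years.
Route A — deposit EUR, sell forward: 9,200,000 × 1.033389492194 × 1554.33 = KRW 14,777,300,262.50.
Route B — convert at spot, deposit KRW: 9,200,000 × 1600.36 × 1.025518651301 = KRW 15,099,031,064.92.
The quoted forward undervalues EUR, so borrow EUR, convert to KRW at spot, deposit the KRW at 3.07%, and buy EUR forward at 1,554.33 to cover the loan.
Profit = 15,099,031,064.92 − 14,777,300,262.50 = KRW 321,730,802.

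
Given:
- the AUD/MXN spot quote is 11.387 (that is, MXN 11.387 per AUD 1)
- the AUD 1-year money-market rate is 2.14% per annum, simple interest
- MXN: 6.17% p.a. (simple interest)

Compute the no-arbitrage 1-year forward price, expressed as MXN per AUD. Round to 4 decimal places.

11.8363

T = 1 year.
Growth of 1 MXN over T: 1 + 0.0617×1 = 1.061700.
AUD accumulates by 1 + 0.0214×1 = 1.021400.
Forward (MXN per AUD) = 11.387 × 1.061700 / 1.021400 = 11.836281.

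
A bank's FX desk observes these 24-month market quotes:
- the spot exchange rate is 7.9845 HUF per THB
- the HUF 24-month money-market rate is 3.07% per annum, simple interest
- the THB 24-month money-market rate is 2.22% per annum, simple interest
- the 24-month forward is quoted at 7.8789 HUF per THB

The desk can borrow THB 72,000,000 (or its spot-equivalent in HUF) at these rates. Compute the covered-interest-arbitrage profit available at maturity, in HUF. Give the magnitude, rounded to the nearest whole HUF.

T = 2 years.
Invest the THB and cover forward: 72,000,000 × 1.044400 × 7.8789 = HUF 592,468,067.52.
Convert at spot and invest in HUF: 72,000,000 × 7.9845 × 1.061400 = HUF 610,181,877.60.
The quoted forward undervalues THB, so borrow THB, convert to HUF at spot, deposit the HUF at 3.07%, and buy THB forward at 7.8789 to cover the loan.
Arbitrage profit = |592,468,067.52 − 610,181,877.60| = HUF 17,713,810.

HUF 17,713,810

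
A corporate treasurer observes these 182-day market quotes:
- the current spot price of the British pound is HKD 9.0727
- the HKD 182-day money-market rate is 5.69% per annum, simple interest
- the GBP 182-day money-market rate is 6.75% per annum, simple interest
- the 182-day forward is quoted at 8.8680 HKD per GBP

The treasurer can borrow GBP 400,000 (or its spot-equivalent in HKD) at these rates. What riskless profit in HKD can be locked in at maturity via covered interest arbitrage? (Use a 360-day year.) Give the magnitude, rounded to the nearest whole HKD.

T = 182/360 years.
Invest the GBP and cover forward: 400,000 × 1.034125 × 8.8680 = HKD 3,668,248.20.
Convert at spot and invest in HKD: 400,000 × 9.0727 × 1.028766111 = HKD 3,733,474.52.
The quoted forward undervalues GBP, so borrow GBP, convert to HKD at spot, deposit the HKD at 5.69%, and buy GBP forward at 8.8680 to cover the loan.
Arbitrage profit = |3,668,248.20 − 3,733,474.52| = HKD 65,226.

HKD 65,226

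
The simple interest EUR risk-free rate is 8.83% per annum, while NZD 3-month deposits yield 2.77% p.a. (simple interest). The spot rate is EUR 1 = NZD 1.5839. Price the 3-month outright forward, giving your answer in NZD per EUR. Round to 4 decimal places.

1.5604

T = 3/12 years.
NZD growth factor: 1 + 0.0277×3/12 = 1.006925.
EUR accumulates by 1 + 0.0883×3/12 = 1.022075.
Forward (NZD per EUR) = 1.5839 × 1.006925 / 1.022075 = 1.560422.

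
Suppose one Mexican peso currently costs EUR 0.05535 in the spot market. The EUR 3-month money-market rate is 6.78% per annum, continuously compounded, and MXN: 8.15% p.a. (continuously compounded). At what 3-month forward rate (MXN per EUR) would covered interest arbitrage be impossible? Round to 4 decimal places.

T = 3/12 years.
EUR accumulates by e^(0.0678×3/12) = 1.01709447.
MXN accumulates by e^(0.0815×3/12) = 1.02058399.
So F = 0.05535 × 1.01709447 / 1.02058399 = 0.055160751 (EUR/MXN).
Invert for MXN per EUR: 1 / 0.055160751 = 18.1288.

18.1288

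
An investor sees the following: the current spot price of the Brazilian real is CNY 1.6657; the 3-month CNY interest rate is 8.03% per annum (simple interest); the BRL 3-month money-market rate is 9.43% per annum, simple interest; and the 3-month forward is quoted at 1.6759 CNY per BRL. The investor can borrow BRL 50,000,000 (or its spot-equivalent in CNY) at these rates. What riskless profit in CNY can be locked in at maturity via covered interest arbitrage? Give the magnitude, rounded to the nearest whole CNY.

CNY 813,521

T = 3/12 years.
Keep in BRL, deliver into the forward: 50,000,000·1.023575·1.6759 = CNY 85,770,467.13.
Swap to CNY now, deposit: 50,000,000·1.6657·1.020075 = CNY 84,956,946.38.
The quoted forward overvalues BRL, so borrow CNY, buy BRL at spot, deposit the BRL at 9.43%, and sell the proceeds forward at 1.6759.
Profit = 85,770,467.13 − 84,956,946.38 = CNY 813,521.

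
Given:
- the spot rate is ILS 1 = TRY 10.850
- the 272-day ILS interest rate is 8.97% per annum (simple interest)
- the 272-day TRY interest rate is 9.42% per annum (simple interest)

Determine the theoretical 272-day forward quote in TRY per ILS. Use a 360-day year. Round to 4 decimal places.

10.8845

T = 272/360 years.
TRY accumulates by 1 + 0.0942×272/360 = 1.07117333.
ILS growth factor: 1 + 0.0897×272/360 = 1.06777333.
So F = 10.85 × 1.07117333 / 1.06777333 = 10.884549 (TRY/ILS).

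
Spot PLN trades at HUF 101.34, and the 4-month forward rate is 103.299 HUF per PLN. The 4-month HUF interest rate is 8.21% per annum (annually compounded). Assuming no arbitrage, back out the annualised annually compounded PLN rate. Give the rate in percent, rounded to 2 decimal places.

2.17%

T = 4/12 years.
By CIP, F/S equals the HUF-to-PLN growth ratio: 103.299/101.34 = 1.0193310.
HUF growth factor: (1 + 0.0821)^(4/12) = 1.0266501.
That pins the PLN growth at 1.0071803.
Annualise: 1.0071803^(12/4) − 1 = 0.021696 = 2.17%.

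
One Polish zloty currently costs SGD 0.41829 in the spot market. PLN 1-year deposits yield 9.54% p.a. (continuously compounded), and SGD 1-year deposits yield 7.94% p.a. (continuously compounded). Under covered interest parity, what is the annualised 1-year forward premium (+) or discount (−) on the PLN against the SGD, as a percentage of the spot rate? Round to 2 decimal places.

T = 1 year.
F = S · g_SGD/g_PLN = 0.41829 × 1.0826373/1.1000988 = 0.41165062.
Annualised premium = (F − S)/S × (1/T) = (0.41165062 − 0.41829)/0.41829 ÷ 1 = -1.59%.

-1.59%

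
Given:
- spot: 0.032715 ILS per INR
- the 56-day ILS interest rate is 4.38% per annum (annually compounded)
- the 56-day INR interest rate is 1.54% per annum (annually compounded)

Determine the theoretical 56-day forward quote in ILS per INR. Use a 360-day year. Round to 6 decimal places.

T = 56/360 years.
Growth of 1 ILS over T: (1 + 0.0438)^(56/360) = 1.0066906.
INR growth factor: (1 + 0.0154)^(56/360) = 1.0023801.
Forward (ILS per INR) = 0.032715 × 1.0066906 / 1.0023801 = 0.03285568.

0.032856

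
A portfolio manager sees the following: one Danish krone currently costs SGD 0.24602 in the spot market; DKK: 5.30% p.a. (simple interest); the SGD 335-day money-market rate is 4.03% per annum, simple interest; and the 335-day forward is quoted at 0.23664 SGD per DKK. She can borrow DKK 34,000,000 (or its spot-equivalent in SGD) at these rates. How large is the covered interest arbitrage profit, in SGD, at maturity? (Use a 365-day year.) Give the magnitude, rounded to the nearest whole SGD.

SGD 236,933

T = 335/365 years.
Keep in DKK, deliver into the forward: 34,000,000·1.048643836·0.23664 = SGD 8,437,136.63.
Swap to SGD now, deposit: 34,000,000·0.24602·1.036987671 = SGD 8,674,070.03.
The quoted forward undervalues DKK, so borrow DKK, convert to SGD at spot, deposit the SGD at 4.03%, and buy DKK forward at 0.23664 to cover the loan.
The gap between the two covered legs is SGD 236,933.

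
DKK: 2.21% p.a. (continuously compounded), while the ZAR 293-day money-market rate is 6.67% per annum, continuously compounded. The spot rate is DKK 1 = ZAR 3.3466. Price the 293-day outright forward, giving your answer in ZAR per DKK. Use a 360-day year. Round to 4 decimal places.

T = 293/360 years.
Growth of 1 ZAR over T: e^(0.0667×293/360) = 1.0557869.
DKK accumulates by e^(0.0221×293/360) = 1.0181497.
CIP: F = S · (grow ZAR)/(grow DKK) = 3.3466 × 1.0557869/1.0181497 = 3.470311 ZAR per DKK.

3.4703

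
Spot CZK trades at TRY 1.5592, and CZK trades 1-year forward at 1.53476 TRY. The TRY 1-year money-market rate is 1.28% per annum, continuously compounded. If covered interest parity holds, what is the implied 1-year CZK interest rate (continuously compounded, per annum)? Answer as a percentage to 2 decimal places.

T = 1 year.
CIP gives F = S · g_TRY/g_CZK, so g_TRY/g_CZK = 1.53476/1.5592 = 0.9843253.
TRY growth factor: e^(0.0128×1) = 1.0128823.
Hence g_CZK = 1.0290118.
r = ln(1.0290118)/1 = 0.028599 → 2.86%.

2.86%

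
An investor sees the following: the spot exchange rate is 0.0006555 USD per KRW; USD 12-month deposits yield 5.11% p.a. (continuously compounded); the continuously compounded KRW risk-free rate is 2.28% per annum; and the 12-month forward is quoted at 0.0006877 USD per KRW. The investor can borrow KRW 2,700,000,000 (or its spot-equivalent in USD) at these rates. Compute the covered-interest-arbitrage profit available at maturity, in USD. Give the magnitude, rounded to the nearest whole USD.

T = 1 year.
Invest the KRW and cover forward: 2,700,000,000 × 1.023061907 × 0.0006877 = USD 1,899,611.12.
Convert at spot and invest in USD: 2,700,000,000 × 0.0006555 × 1.052428131 = USD 1,862,639.93.
The quoted forward overvalues KRW, so borrow USD, buy KRW at spot, deposit the KRW at 2.28%, and sell the proceeds forward at 0.0006877.
Profit = 1,899,611.12 − 1,862,639.93 = USD 36,971.

USD 36,971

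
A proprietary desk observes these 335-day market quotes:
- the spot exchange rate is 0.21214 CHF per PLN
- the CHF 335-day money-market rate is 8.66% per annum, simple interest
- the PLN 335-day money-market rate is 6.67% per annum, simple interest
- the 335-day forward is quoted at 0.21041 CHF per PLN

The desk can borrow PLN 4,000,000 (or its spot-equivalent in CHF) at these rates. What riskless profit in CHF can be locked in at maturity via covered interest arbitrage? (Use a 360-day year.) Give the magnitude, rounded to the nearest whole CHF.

T = 335/360 years.
Route A — deposit PLN, sell forward: 4,000,000 × 1.06206806 × 0.21041 = CHF 893,878.96.
Route B — convert at spot, deposit CHF: 4,000,000 × 0.21214 × 1.08058611 = CHF 916,942.15.
The quoted forward undervalues PLN, so borrow PLN, convert to CHF at spot, deposit the CHF at 8.66%, and buy PLN forward at 0.21041 to cover the loan.
The gap between the two covered legs is CHF 23,063.

CHF 23,063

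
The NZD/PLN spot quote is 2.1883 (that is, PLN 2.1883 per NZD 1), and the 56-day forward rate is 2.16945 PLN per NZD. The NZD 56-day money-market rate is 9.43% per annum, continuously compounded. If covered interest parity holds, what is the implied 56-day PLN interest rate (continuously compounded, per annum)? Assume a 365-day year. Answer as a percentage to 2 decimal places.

T = 56/365 years.
By CIP, F/S equals the PLN-to-NZD growth ratio: 2.16945/2.1883 = 0.9913860.
NZD growth factor: e^(0.0943×56/365) = 1.0145731.
Hence g_PLN = 1.0058336.
Take logs: ln 1.0058336 / (56/365) = 0.037912, so 3.79%.

3.79%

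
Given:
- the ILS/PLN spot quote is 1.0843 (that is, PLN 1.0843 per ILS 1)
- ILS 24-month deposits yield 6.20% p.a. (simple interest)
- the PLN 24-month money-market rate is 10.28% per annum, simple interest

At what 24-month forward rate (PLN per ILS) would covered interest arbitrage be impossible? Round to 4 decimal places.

T = 2 years.
PLN growth factor: 1 + 0.1028×2 = 1.205600.
ILS growth factor: 1 + 0.0620×2 = 1.124000.
So F = 1.0843 × 1.205600 / 1.124000 = 1.163018 (PLN/ILS).

1.1630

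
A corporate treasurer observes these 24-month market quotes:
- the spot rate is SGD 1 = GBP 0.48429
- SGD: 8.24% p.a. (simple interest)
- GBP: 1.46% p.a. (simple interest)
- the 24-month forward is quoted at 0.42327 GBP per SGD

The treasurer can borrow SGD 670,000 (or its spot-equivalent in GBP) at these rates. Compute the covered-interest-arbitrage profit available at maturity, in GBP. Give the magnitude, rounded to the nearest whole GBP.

T = 2 years.
Route A — deposit SGD, sell forward: 670,000 × 1.164800 × 0.42327 = GBP 330,326.68.
Route B — convert at spot, deposit GBP: 670,000 × 0.48429 × 1.029200 = GBP 333,948.95.
The quoted forward undervalues SGD, so borrow SGD, convert to GBP at spot, deposit the GBP at 1.46%, and buy SGD forward at 0.42327 to cover the loan.
The gap between the two covered legs is GBP 3,622.

GBP 3,622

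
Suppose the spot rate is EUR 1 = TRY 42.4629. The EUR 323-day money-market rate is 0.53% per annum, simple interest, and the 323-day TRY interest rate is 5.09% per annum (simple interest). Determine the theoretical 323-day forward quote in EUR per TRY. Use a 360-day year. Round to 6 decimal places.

0.022629

T = 323/360 years.
Growth of 1 TRY over T: 1 + 0.0509×323/360 = 1.0456686.
EUR accumulates by 1 + 0.0053×323/360 = 1.0047553.
CIP: F = S · (grow TRY)/(grow EUR) = 42.4629 × 1.0456686/1.0047553 = 44.19198 TRY per EUR.
Invert for EUR per TRY: 1 / 44.19198 = 0.022629.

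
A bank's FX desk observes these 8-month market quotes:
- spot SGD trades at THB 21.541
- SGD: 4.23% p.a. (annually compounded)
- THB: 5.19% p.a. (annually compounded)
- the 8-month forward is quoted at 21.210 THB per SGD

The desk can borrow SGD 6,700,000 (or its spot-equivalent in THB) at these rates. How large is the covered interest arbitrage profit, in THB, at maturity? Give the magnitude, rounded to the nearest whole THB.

T = 8/12 years.
Route A — deposit SGD, sell forward: 6,700,000 × 1.02800483793 × 21.210 = THB 146,086,683.50.
Route B — convert at spot, deposit THB: 6,700,000 × 21.541 × 1.03430741159 = THB 149,276,106.89.
The quoted forward undervalues SGD, so borrow SGD, convert to THB at spot, deposit the THB at 5.19%, and buy SGD forward at 21.210 to cover the loan.
The gap between the two covered legs is THB 3,189,423.

THB 3,189,423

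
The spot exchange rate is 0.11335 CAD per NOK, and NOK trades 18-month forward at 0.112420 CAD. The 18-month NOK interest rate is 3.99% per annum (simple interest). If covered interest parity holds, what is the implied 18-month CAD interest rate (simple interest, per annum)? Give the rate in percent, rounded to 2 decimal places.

3.41%

T = 18/12 years.
CIP gives F = S · g_CAD/g_NOK, so g_CAD/g_NOK = 0.11242/0.11335 = 0.9917953.
The NOK side grows by 1 + 0.0399×18/12 = 1.059850.
Hence g_CAD = 1.0511542.
(1.0511542 − 1)/T = 0.034103, i.e. 3.41%.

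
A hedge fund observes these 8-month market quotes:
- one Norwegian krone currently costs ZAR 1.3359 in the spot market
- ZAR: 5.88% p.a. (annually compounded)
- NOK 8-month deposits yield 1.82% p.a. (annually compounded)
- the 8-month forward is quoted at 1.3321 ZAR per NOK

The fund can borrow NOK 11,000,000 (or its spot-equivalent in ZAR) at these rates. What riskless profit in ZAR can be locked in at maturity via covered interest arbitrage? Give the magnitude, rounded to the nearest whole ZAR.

ZAR 435,082

T = 8/12 years.
Route A — deposit NOK, sell forward: 11,000,000 × 1.0120968235 × 1.3321 = ZAR 14,830,355.96.
Route B — convert at spot, deposit ZAR: 11,000,000 × 1.3359 × 1.038825548 = ZAR 15,265,437.55.
The quoted forward undervalues NOK, so borrow NOK, convert to ZAR at spot, deposit the ZAR at 5.88%, and buy NOK forward at 1.3321 to cover the loan.
Arbitrage profit = |14,830,355.96 − 15,265,437.55| = ZAR 435,082.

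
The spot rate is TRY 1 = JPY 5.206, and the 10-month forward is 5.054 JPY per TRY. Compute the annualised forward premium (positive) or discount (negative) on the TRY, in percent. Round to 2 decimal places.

T = 10/12 years.
(F − S)/S = (5.054 − 5.206)/5.206 = -0.0291971.
Annualise by dividing by T: -0.0291971 / (10/12) = -0.035037 → -3.50%.

-3.50%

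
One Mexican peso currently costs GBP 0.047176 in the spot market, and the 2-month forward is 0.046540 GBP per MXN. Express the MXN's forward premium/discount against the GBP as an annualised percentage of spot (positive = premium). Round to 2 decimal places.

-8.09%

T = 2/12 years.
MXN trades forward at -1.34814% vs spot over the period.
Per annum: -0.0134814 / (2/12) = -0.080888 = -8.09%.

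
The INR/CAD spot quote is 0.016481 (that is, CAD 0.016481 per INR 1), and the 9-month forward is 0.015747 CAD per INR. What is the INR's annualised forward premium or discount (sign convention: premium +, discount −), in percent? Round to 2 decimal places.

T = 9/12 years.
Period premium: (0.015747 − 0.016481)/0.016481 = -0.0445361.
×(1/T) gives -5.94% p.a.

-5.94%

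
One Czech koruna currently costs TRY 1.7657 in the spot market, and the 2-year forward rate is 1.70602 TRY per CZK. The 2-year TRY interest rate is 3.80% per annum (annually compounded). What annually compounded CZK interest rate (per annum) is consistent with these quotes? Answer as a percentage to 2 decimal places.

T = 2 years.
By CIP, F/S equals the TRY-to-CZK growth ratio: 1.70602/1.7657 = 0.9662004.
The TRY side grows by (1 + 0.0380)^2 = 1.077444.
That pins the CZK growth at 1.1151351.
r = 1.1151351^(1/2) − 1 = 0.056000 → 5.60%.

5.60%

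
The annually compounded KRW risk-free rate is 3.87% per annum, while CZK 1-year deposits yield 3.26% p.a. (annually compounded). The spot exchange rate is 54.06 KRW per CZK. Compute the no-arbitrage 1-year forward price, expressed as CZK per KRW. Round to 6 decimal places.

T = 1 year.
KRW growth factor: (1 + 0.0387)^1 = 1.038700.
CZK accumulates by (1 + 0.0326)^1 = 1.032600.
So F = 54.06 × 1.038700 / 1.032600 = 54.37936 (KRW/CZK).
Invert for CZK per KRW: 1 / 54.37936 = 0.018389.

0.018389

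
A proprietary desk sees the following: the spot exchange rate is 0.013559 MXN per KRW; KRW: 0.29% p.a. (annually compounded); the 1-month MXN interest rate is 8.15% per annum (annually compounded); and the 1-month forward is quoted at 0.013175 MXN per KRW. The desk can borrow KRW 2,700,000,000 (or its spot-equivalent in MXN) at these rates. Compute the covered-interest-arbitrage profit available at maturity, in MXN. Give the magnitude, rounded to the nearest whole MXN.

T = 1/12 years.
Invest the KRW and cover forward: 2,700,000,000 × 1.000241346 × 0.013175 = MXN 35,581,085.28.
Convert at spot and invest in MXN: 2,700,000,000 × 0.013559 × 1.0065504414 = MXN 36,849,107.07.
The quoted forward undervalues KRW, so borrow KRW, convert to MXN at spot, deposit the MXN at 8.15%, and buy KRW forward at 0.013175 to cover the loan.
The gap between the two covered legs is MXN 1,268,022.

MXN 1,268,022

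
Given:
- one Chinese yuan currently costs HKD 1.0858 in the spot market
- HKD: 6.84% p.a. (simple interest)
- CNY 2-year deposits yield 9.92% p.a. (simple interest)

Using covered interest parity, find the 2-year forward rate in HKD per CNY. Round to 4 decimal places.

T = 2 years.
HKD accumulates by 1 + 0.0684×2 = 1.136800.
CNY growth factor: 1 + 0.0992×2 = 1.198400.
So F = 1.0858 × 1.136800 / 1.198400 = 1.029988 (HKD/CNY).

1.0300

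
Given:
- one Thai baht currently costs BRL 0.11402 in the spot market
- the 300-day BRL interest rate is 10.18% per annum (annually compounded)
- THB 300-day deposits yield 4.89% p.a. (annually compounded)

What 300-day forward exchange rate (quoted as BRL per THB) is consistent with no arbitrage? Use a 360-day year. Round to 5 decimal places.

0.11879

T = 300/360 years.
BRL growth factor: (1 + 0.1018)^(300/360) = 1.0841407.
Growth of 1 THB over T: (1 + 0.0489)^(300/360) = 1.040587.
Forward (BRL per THB) = 0.11402 × 1.0841407 / 1.040587 = 0.1187923.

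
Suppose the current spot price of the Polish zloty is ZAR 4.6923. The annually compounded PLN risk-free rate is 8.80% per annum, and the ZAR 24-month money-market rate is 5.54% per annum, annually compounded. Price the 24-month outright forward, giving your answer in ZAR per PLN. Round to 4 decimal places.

4.4153

T = 2 years.
ZAR accumulates by (1 + 0.0554)^2 = 1.1138692.
PLN growth factor: (1 + 0.0880)^2 = 1.183744.
Forward (ZAR per PLN) = 4.6923 × 1.1138692 / 1.183744 = 4.415320.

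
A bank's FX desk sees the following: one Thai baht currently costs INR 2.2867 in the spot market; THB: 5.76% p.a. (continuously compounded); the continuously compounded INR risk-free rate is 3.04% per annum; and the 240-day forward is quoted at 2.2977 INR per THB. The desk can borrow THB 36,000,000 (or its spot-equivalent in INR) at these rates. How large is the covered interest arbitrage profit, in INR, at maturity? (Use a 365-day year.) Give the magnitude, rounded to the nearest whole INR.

INR 1,926,833

T = 240/365 years.
Route A — deposit THB, sell forward: 36,000,000 × 1.0386003325 × 2.2977 = INR 85,910,111.42.
Route B — convert at spot, deposit INR: 36,000,000 × 2.2867 × 1.0201901598 = INR 83,983,278.18.
The quoted forward overvalues THB, so borrow INR, buy THB at spot, deposit the THB at 5.76%, and sell the proceeds forward at 2.2977.
The gap between the two covered legs is INR 1,926,833.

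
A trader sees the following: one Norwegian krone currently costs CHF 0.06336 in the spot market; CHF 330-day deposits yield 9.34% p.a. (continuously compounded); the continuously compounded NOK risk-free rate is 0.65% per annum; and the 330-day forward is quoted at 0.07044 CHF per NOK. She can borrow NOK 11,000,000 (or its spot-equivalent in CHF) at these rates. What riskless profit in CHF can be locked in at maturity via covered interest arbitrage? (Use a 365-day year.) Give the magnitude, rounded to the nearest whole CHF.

CHF 21,037

T = 330/365 years.
Invest the NOK and cover forward: 11,000,000 × 1.00589401 × 0.07044 = CHF 779,406.91.
Convert at spot and invest in CHF: 11,000,000 × 0.06336 × 1.08811173 = CHF 758,370.35.
The quoted forward overvalues NOK, so borrow CHF, buy NOK at spot, deposit the NOK at 0.65%, and sell the proceeds forward at 0.07044.
Profit = 779,406.91 − 758,370.35 = CHF 21,037.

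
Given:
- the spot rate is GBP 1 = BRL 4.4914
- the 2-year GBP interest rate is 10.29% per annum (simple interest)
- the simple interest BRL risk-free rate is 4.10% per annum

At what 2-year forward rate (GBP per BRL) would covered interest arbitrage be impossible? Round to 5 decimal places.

T = 2 years.
BRL growth factor: 1 + 0.0410×2 = 1.082000.
Growth of 1 GBP over T: 1 + 0.1029×2 = 1.205800.
So F = 4.4914 × 1.082000 / 1.205800 = 4.030266 (BRL/GBP).
Quoted the other way: 1/4.030266 = 0.24812 GBP per BRL.

0.24812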